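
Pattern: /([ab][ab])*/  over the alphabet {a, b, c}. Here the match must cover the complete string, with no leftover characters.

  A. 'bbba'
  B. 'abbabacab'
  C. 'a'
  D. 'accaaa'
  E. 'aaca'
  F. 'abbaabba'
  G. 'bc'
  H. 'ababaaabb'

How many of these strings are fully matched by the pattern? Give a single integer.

A. 'bbba' → match
B. 'abbabacab' → no match
C. 'a' → no match
D. 'accaaa' → no match
E. 'aaca' → no match
F. 'abbaabba' → match
G. 'bc' → no match
H. 'ababaaabb' → no match
Total matched: 2

2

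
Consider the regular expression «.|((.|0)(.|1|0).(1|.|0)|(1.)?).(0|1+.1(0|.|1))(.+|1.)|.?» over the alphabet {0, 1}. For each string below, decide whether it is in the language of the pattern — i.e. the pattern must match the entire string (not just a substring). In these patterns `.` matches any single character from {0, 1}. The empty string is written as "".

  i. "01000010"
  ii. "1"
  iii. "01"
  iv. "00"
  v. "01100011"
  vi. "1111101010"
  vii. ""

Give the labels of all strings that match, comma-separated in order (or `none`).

i → match
ii → match
iii → no match
iv → no match
v → match
vi → match
vii → match

i, ii, v, vi, vii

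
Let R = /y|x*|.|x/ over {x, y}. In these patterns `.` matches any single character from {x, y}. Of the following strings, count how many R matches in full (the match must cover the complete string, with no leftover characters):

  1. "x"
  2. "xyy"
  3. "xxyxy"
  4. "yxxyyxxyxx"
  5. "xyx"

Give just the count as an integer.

1 → match
2 → no match
3 → no match
4 → no match
5 → no match
Total matched: 1

1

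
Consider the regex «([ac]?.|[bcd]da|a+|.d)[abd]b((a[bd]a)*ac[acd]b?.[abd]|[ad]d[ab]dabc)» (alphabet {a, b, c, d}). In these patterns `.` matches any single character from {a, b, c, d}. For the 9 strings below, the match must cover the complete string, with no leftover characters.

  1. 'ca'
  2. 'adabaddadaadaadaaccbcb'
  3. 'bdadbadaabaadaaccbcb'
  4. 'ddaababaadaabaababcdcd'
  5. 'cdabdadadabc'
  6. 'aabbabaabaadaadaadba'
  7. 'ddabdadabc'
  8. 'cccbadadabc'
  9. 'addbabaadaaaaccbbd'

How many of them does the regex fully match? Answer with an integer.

1

1 → no match
2 → no match
3 → match
4 → no match
5 → no match
6 → no match
7 → no match
8 → no match
9 → no match
Total matched: 1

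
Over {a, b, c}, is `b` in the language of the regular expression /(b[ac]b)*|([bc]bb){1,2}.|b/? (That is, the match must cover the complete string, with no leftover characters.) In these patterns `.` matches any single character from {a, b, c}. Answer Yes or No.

Yes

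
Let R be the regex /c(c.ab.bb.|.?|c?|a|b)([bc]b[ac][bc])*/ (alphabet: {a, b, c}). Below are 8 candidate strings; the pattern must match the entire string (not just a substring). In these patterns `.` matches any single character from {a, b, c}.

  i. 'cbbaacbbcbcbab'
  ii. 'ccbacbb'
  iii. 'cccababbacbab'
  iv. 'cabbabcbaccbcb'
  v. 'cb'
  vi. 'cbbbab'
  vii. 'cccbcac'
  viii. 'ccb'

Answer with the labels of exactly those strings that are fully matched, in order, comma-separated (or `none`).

i → no match
ii → no match
iii → match
iv → match
v → match
vi → match
vii → no match
viii → no match

iii, iv, v, vi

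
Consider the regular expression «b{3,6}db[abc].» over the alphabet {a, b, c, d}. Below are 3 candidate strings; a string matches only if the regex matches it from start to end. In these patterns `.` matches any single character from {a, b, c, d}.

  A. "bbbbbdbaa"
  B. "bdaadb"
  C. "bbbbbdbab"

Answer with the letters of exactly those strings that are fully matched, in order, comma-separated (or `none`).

A → match
B → no match
C → match

A, C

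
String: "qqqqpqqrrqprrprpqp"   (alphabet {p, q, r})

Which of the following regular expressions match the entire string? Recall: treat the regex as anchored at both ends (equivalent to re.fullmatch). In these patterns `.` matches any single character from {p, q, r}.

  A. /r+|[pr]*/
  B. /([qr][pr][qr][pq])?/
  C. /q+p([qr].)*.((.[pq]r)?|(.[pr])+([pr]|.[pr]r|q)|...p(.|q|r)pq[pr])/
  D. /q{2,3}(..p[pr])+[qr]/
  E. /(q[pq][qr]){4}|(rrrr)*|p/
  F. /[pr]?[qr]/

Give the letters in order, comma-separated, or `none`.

A → no match
B → no match
C → match
D → no match
E → no match
F → no match

C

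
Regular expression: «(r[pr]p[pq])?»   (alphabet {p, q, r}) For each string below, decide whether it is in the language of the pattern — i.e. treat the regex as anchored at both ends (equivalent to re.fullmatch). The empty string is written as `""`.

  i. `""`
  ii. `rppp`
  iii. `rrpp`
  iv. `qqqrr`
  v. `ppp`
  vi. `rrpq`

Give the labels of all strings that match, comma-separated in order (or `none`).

i → match
ii → match
iii → match
iv → no match
v → no match
vi → match

i, ii, iii, vi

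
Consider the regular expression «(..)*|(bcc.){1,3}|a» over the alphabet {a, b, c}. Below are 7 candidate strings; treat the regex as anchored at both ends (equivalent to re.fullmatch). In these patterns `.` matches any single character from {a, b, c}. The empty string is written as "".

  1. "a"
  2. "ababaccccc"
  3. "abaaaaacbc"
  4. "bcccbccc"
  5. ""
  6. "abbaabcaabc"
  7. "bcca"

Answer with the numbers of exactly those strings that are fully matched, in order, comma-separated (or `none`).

1. "a" → match
2. "ababaccccc" → match
3. "abaaaaacbc" → match
4. "bcccbccc" → match
5. "" → match
6. "abbaabcaabc" → no match
7. "bcca" → match

1, 2, 3, 4, 5, 7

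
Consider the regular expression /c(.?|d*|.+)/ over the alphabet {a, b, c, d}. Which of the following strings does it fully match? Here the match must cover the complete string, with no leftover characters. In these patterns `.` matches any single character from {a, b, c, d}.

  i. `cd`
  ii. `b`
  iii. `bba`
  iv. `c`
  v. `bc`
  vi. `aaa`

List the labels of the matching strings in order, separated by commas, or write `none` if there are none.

i, iv

i. `cd` → match
ii. `b` → no match — must start with `c`
iii. `bba` → no match — must start with `c`
iv. `c` → match
v. `bc` → no match — must start with `c`
vi. `aaa` → no match — must start with `c`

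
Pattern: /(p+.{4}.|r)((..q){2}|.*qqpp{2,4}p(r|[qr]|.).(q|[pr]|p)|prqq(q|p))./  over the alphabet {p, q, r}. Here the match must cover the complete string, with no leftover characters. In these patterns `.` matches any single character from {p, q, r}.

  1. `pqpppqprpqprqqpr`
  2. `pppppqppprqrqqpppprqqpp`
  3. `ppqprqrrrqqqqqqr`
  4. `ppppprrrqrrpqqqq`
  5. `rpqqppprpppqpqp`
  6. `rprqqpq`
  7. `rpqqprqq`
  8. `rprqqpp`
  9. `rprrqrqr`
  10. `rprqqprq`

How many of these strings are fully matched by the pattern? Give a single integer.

1 → no match
2 → no match
3 → no match
4 → no match
5 → no match
6 → match
7 → match
8 → match
9 → no match
10 → no match
Total matched: 3

3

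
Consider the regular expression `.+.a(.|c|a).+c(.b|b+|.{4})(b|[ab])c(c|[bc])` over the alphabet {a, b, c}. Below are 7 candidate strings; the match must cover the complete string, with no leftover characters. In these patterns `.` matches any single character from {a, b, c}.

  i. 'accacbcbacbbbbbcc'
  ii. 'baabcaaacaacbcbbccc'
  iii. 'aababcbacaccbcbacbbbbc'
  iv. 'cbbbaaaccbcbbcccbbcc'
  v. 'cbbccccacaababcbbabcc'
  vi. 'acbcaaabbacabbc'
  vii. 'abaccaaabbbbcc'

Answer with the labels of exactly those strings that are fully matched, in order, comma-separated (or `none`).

i, iv

i → match
ii → no match
iii → no match
iv → match
v → no match
vi → no match
vii → no match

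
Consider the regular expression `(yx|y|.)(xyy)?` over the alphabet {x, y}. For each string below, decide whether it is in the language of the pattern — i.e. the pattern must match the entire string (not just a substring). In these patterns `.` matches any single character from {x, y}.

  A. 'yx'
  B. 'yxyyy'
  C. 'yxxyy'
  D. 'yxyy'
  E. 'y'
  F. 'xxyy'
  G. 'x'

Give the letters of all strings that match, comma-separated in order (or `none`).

A, C, D, E, F, G

A → match
B → no match
C → match
D → match
E → match
F → match
G → match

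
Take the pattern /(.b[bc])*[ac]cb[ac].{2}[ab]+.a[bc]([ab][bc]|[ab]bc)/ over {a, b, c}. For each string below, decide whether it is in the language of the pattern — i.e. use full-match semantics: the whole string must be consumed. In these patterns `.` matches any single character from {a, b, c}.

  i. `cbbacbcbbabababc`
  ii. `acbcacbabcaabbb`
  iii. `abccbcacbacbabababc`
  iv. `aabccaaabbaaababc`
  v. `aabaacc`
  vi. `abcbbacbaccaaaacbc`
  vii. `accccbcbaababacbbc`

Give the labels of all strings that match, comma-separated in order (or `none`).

i, iii

i → match
ii → no match
iii → match
iv → no match
v → no match
vi → no match
vii → no match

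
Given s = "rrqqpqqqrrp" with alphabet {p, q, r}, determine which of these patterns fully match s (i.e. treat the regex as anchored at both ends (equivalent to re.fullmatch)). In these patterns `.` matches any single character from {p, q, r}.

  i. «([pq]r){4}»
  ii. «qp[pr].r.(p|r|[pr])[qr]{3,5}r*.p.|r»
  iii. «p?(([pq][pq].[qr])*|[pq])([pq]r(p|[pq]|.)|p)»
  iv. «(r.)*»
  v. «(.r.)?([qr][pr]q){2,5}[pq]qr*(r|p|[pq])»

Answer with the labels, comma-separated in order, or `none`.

i → no match — must end with "r"
ii → no match
iii → no match
iv → no match
v → match

v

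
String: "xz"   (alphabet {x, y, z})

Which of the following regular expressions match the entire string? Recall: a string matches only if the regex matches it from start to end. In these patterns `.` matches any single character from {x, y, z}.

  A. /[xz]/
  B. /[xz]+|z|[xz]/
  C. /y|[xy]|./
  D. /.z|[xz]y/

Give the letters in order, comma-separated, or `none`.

B, D

A → no match
B → match
C → no match
D → match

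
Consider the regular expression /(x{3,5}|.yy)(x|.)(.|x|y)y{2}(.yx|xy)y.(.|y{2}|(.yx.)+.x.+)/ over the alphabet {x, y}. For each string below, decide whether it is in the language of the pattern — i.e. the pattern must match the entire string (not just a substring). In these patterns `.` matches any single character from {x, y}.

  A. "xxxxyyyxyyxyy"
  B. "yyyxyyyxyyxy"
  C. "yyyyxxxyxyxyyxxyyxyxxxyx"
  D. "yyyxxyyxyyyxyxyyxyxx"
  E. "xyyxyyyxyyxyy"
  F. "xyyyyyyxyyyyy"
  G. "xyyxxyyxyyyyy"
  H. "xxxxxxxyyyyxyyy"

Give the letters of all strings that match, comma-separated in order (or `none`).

A, B, D, E, F, G, H

A → match
B → match
C → no match
D → match
E → match
F → match
G → match
H → match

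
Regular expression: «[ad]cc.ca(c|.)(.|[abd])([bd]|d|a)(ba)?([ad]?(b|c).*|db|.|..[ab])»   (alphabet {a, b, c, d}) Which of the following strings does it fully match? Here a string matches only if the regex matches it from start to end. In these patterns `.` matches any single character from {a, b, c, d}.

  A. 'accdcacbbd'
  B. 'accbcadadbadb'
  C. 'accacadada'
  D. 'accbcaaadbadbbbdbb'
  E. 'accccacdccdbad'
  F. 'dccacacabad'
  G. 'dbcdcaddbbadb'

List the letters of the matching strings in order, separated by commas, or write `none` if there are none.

A → match
B → match
C → match
D → match
E → no match
F → no match
G → no match

A, B, C, D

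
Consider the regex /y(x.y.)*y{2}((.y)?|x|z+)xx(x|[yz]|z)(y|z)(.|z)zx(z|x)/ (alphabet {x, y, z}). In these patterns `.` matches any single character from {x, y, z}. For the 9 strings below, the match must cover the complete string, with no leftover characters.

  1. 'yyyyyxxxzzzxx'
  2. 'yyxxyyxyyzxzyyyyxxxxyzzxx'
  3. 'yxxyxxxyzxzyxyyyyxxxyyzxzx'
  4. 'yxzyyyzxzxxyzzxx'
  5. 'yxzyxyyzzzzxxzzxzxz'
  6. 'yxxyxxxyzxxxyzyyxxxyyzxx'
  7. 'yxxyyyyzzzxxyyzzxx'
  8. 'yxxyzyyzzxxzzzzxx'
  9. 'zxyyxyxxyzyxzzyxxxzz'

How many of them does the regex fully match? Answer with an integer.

4

1 → match
2 → no match
3 → no match
4 → no match
5 → match
6 → no match
7 → match
8 → match
9 → no match — must start with 'y'
Total matched: 4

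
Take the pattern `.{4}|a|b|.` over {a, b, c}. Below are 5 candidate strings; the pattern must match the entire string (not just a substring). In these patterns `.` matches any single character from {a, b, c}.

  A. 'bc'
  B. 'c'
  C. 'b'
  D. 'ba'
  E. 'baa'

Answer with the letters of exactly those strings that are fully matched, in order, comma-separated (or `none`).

B, C

A → no match
B → match
C → match
D → no match
E → no match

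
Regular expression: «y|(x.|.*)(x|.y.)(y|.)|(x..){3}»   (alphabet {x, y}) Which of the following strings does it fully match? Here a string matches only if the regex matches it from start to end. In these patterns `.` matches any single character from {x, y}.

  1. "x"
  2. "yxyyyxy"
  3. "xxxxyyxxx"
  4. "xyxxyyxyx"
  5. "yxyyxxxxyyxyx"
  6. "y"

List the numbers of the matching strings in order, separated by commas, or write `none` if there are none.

2, 3, 4, 6

1 → no match
2 → match
3 → match
4 → match
5 → no match
6 → match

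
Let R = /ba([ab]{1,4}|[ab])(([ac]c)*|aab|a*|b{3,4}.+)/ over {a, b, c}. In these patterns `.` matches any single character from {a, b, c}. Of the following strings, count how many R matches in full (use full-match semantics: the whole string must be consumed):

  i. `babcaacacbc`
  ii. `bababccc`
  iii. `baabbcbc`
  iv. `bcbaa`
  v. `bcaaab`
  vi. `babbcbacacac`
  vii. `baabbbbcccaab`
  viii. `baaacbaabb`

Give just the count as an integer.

i → no match
ii → no match
iii → no match
iv → no match — must start with `ba`
v → no match — must start with `ba`
vi → no match
vii → match
viii → no match
Total matched: 1

1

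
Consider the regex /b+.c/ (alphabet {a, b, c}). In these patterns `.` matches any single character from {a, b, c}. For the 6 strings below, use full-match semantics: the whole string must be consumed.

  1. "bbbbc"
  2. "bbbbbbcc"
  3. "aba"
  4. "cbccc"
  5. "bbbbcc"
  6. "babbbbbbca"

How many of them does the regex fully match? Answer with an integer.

3

1. "bbbbc" → match
2. "bbbbbbcc" → match
3. "aba" → no match — must start with "b"
4. "cbccc" → no match — must start with "b"
5. "bbbbcc" → match
6. "babbbbbbca" → no match — must end with "c"
Total matched: 3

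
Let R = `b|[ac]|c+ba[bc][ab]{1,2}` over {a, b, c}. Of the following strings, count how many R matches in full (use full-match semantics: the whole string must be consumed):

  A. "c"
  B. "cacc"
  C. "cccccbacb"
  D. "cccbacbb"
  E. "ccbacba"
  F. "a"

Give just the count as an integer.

5

A. "c" → match
B. "cacc" → no match
C. "cccccbacb" → match
D. "cccbacbb" → match
E. "ccbacba" → match
F. "a" → match
Total matched: 5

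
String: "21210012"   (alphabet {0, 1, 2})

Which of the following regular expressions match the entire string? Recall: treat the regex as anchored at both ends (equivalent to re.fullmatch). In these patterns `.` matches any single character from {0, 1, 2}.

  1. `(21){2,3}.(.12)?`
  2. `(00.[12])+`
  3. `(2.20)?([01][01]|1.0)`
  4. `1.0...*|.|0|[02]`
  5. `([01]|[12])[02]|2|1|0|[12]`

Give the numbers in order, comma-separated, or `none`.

1

1 → match
2 → no match — must start with "00"
3 → no match
4 → no match
5 → no match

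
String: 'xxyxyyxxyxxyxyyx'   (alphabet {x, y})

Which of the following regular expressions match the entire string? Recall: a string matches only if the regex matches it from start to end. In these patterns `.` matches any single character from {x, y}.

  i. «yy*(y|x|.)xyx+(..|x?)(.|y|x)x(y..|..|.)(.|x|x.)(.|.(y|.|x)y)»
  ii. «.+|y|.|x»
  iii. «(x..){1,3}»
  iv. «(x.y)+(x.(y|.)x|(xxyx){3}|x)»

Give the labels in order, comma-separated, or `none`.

i → no match — must start with 'y'
ii → match
iii → no match
iv → match

ii, iv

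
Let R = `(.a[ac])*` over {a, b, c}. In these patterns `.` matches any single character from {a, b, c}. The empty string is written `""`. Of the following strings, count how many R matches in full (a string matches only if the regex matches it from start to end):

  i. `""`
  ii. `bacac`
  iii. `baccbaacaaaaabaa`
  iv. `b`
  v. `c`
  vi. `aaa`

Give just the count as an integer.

2

i → match
ii → no match
iii → no match
iv → no match
v → no match
vi → match
Total matched: 2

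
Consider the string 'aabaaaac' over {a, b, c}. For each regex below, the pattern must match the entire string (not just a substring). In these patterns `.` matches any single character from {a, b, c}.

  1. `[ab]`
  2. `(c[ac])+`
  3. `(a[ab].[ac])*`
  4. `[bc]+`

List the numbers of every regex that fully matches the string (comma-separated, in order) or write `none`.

1 → no match
2 → no match — must start with 'c'
3 → match
4 → no match

3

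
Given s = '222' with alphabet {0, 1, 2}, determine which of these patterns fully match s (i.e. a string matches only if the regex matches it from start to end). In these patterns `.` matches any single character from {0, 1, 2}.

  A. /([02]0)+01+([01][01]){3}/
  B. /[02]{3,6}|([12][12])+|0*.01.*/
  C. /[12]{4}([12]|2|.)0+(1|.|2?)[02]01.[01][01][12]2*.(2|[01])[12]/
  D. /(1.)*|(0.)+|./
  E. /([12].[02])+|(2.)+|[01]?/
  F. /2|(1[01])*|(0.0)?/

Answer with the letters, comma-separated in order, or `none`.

B, E

A → no match
B → match
C → no match
D → no match
E → match
F → no match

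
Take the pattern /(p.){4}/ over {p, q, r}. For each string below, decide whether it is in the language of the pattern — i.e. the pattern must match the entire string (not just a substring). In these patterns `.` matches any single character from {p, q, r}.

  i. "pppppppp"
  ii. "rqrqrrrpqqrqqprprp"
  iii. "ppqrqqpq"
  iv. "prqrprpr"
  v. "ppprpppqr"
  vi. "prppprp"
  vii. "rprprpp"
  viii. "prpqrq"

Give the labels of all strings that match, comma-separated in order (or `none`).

i → match
ii → no match — must start with "p"
iii → no match
iv → no match
v → no match
vi → no match
vii → no match — must start with "p"
viii → no match

i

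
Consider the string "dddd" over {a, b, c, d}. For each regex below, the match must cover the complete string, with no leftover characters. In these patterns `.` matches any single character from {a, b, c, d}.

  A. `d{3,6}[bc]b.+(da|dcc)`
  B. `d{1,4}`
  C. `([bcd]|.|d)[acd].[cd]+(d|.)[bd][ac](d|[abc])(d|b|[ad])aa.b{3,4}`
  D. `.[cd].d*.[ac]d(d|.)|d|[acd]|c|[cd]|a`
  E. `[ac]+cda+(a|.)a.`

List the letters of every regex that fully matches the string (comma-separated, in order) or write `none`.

B

A → no match
B → match
C → no match — must end with "b"
D → no match
E → no match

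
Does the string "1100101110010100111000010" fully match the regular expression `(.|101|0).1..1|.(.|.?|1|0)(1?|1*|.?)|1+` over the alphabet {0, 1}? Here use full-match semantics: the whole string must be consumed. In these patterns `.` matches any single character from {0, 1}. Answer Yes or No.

No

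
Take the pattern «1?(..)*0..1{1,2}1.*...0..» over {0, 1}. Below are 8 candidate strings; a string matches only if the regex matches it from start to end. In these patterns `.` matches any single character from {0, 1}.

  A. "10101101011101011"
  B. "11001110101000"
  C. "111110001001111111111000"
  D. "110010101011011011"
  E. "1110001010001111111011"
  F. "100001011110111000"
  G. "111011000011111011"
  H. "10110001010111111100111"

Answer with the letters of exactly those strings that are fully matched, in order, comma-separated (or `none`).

A → match
B → match
C → match
D → match
E → match
F → match
G → match
H → no match

A, B, C, D, E, F, G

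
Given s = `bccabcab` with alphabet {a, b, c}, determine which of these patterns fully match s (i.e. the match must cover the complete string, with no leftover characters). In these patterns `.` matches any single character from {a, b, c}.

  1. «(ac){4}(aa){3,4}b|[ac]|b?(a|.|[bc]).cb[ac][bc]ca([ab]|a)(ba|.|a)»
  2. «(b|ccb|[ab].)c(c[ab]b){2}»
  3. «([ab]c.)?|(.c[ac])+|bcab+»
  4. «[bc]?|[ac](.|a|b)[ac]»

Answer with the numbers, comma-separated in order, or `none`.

1 → no match
2 → match
3 → no match
4 → no match

2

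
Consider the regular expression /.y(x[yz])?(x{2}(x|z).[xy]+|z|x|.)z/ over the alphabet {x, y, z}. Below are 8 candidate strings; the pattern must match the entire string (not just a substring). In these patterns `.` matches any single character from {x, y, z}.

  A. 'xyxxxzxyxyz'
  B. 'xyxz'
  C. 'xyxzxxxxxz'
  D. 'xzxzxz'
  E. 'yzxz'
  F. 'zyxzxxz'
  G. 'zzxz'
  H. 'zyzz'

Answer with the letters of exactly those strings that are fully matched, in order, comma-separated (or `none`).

A → match
B → match
C → match
D → no match
E → no match
F → no match
G → no match
H → match

A, B, C, H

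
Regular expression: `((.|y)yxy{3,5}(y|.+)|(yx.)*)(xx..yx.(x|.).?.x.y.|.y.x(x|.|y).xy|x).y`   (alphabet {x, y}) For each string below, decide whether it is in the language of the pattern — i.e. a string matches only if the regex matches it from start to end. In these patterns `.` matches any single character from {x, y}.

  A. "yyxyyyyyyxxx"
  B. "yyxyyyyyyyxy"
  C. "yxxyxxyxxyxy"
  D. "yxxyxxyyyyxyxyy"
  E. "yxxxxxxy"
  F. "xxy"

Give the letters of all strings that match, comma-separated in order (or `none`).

A → no match — must end with "y"
B → no match
C → no match
D → no match
E → no match
F → match

F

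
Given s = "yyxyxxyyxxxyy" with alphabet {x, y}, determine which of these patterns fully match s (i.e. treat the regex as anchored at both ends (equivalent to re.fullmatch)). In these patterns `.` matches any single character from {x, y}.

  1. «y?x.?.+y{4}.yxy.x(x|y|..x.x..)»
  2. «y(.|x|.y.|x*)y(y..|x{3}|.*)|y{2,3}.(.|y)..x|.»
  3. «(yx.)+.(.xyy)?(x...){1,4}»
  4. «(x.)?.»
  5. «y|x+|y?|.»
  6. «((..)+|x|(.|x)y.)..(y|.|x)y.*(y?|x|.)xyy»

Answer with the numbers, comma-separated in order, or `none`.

2, 6

1 → no match
2 → match
3 → no match — must start with "yx"
4 → no match
5 → no match
6 → match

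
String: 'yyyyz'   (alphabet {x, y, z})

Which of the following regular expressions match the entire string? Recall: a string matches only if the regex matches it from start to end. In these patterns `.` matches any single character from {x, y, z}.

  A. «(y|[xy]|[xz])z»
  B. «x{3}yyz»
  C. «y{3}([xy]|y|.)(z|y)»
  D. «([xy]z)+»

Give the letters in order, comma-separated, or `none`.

C

A → no match
B → no match — must start with 'x'
C → match
D → no match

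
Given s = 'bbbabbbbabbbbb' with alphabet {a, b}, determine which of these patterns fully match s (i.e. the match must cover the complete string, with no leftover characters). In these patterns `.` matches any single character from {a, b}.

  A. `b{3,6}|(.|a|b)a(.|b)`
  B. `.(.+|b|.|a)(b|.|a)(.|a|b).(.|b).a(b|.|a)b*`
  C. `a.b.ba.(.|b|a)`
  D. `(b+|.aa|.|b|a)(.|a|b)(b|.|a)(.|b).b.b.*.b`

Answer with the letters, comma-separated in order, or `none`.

B, D

A → no match
B → match
C → no match — must start with 'a'
D → match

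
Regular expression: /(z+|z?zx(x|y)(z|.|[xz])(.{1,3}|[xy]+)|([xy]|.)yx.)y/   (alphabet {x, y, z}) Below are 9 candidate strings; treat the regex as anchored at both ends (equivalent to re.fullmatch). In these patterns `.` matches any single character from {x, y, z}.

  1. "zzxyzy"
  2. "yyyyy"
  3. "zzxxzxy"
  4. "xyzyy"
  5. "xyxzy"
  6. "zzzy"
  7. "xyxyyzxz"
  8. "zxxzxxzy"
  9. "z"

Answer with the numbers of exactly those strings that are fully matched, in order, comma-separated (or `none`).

3, 5, 6, 8

1 → no match
2 → no match
3 → match
4 → no match
5 → match
6 → match
7 → no match — must end with "y"
8 → match
9 → no match — must end with "y"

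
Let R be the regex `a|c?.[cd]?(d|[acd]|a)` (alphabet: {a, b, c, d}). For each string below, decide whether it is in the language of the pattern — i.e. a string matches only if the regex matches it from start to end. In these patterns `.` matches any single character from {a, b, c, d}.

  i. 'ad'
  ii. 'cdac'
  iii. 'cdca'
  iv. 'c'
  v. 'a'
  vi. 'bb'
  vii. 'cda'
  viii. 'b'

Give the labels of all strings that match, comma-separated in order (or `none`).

i → match
ii → no match
iii → match
iv → no match
v → match
vi → no match
vii → match
viii → no match

i, iii, v, vii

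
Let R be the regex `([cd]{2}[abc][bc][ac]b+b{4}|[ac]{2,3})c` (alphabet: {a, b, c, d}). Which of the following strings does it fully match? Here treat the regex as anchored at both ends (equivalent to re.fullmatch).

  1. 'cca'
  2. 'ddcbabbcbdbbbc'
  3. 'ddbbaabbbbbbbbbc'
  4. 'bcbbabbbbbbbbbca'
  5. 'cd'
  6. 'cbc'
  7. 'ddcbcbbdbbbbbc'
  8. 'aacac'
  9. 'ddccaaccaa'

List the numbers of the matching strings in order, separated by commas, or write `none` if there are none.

none

1 → no match — must end with 'c'
2 → no match
3 → no match
4 → no match — must end with 'c'
5 → no match — must end with 'c'
6 → no match
7 → no match
8 → no match
9 → no match — must end with 'c'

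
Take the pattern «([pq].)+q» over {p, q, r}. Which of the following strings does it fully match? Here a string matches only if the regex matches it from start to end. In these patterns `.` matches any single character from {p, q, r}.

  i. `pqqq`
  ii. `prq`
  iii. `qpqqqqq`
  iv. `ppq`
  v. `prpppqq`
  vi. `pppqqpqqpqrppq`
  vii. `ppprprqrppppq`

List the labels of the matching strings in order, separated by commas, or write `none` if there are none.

ii, iii, iv, v, vii

i → no match
ii → match
iii → match
iv → match
v → match
vi → no match
vii → match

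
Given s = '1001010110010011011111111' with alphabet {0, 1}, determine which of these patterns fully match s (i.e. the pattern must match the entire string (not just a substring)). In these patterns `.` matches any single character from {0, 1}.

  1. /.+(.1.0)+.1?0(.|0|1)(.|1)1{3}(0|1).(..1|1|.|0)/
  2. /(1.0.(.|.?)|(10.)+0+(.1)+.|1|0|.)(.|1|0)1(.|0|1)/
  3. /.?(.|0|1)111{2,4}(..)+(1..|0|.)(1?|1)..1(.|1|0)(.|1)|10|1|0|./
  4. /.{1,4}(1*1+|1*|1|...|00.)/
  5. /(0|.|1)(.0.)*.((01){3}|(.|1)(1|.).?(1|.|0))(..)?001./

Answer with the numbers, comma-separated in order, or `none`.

1 → match
2 → no match
3 → no match
4 → no match
5 → no match

1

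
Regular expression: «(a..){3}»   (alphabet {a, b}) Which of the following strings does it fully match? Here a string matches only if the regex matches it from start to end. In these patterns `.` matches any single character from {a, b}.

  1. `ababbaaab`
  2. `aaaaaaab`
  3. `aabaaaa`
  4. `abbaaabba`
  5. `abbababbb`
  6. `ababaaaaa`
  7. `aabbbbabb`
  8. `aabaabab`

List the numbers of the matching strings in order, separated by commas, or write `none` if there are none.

1 → no match
2 → no match
3 → no match
4 → no match
5 → no match
6 → no match
7 → no match
8 → no match

none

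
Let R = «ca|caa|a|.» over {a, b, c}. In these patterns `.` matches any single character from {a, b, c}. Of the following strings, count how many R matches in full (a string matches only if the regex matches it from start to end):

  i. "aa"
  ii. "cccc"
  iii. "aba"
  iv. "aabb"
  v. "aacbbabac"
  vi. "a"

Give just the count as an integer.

i → no match
ii → no match
iii → no match
iv → no match
v → no match
vi → match
Total matched: 1

1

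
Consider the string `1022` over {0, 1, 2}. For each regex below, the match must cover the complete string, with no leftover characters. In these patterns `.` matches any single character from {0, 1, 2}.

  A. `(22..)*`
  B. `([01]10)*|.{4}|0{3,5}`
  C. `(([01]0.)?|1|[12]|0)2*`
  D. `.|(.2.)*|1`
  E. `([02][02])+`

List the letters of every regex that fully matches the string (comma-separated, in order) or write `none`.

B, C

A → no match
B → match
C → match
D → no match
E → no match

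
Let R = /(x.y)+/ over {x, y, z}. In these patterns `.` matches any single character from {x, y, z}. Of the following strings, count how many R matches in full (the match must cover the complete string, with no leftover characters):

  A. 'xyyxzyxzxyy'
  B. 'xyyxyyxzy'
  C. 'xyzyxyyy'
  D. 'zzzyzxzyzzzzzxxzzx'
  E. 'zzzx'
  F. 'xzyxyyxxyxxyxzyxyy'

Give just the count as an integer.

2

A. 'xyyxzyxzxyy' → no match
B. 'xyyxyyxzy' → match
C. 'xyzyxyyy' → no match
D → no match — must start with 'x'
E. 'zzzx' → no match — must start with 'x'
F → match
Total matched: 2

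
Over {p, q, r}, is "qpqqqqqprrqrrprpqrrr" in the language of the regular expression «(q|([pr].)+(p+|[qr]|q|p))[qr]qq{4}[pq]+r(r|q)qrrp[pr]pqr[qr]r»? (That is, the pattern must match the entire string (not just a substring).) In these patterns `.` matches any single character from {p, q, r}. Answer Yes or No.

No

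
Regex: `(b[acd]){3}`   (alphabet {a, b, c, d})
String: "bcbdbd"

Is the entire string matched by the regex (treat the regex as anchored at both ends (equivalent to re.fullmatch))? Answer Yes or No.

Yes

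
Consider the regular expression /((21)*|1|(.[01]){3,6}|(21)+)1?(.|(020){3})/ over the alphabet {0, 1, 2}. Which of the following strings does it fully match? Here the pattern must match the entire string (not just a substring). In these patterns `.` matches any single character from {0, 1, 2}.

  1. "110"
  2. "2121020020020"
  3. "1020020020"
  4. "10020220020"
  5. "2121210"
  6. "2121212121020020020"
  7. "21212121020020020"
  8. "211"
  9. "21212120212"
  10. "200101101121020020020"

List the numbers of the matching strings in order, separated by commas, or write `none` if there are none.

1 → match
2 → match
3 → match
4 → no match
5 → match
6 → match
7 → match
8 → match
9 → match
10 → match

1, 2, 3, 5, 6, 7, 8, 9, 10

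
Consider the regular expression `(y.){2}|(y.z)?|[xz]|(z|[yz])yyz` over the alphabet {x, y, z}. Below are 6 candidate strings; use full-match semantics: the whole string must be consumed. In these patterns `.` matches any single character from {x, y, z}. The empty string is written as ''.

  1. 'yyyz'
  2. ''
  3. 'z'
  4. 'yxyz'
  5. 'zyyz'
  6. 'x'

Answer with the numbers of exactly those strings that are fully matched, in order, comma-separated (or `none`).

1, 2, 3, 4, 5, 6

1 → match
2 → match
3 → match
4 → match
5 → match
6 → match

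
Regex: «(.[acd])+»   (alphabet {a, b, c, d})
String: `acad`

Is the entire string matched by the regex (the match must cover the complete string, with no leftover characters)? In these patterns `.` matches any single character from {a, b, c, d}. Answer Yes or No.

Yes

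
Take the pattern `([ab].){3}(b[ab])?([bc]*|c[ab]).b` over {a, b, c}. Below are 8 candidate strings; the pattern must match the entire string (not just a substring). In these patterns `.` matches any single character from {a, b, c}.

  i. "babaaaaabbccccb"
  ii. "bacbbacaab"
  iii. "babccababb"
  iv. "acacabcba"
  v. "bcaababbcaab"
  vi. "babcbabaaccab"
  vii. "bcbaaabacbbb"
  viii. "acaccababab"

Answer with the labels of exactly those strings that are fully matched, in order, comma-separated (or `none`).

i → no match
ii → no match
iii → no match
iv → no match — must end with "b"
v → match
vi → no match
vii → match
viii → no match

v, vii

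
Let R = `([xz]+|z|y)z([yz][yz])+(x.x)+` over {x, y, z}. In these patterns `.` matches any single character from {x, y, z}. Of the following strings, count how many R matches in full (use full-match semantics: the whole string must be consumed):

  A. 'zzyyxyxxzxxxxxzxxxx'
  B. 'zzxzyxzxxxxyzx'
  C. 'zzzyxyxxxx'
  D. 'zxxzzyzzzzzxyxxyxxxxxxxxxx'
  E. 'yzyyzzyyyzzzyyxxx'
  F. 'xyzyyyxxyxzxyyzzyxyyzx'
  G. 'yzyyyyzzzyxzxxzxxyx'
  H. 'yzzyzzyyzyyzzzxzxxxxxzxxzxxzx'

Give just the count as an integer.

A → match
B → no match
C → match
D → match
E → match
F → no match
G → match
H → match
Total matched: 6

6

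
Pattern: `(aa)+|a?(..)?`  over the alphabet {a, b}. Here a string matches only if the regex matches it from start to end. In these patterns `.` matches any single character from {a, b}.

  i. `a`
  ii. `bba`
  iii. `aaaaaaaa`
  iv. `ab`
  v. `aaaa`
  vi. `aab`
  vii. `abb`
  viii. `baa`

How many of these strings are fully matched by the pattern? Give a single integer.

i → match
ii → no match
iii → match
iv → match
v → match
vi → match
vii → match
viii → no match
Total matched: 6

6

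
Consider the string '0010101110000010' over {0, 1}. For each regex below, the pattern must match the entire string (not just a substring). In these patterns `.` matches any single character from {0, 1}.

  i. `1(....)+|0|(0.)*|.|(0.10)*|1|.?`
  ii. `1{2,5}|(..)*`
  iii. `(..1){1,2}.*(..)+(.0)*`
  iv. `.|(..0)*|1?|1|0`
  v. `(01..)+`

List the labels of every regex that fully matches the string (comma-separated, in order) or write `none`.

i → no match
ii → match
iii → match
iv → no match
v → no match — must start with '01'

ii, iii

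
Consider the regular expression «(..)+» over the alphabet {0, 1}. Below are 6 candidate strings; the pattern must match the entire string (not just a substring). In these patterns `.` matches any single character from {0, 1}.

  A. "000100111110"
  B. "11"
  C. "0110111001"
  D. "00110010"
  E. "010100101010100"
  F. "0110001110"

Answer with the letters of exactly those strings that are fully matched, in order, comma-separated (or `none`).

A → match
B → match
C → match
D → match
E → no match
F → match

A, B, C, D, F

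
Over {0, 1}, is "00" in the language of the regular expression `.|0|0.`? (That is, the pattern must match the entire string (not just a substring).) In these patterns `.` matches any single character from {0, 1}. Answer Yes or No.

Yes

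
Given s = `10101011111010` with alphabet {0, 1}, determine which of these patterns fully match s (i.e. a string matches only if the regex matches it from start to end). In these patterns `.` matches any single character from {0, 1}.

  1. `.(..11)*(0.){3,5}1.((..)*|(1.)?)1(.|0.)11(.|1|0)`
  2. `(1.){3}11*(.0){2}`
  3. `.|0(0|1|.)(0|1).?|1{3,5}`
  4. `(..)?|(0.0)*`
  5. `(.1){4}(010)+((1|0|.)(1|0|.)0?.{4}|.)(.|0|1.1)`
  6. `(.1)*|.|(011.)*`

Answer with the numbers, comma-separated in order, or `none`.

2

1 → no match
2 → match
3 → no match
4 → no match
5 → no match
6 → no match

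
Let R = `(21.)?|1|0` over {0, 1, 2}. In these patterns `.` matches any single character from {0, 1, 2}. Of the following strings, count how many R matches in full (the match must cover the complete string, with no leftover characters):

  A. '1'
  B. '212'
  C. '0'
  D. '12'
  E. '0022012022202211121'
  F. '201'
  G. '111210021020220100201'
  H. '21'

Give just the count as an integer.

A → match
B → match
C → match
D → no match
E → no match
F → no match
G → no match
H → no match
Total matched: 3

3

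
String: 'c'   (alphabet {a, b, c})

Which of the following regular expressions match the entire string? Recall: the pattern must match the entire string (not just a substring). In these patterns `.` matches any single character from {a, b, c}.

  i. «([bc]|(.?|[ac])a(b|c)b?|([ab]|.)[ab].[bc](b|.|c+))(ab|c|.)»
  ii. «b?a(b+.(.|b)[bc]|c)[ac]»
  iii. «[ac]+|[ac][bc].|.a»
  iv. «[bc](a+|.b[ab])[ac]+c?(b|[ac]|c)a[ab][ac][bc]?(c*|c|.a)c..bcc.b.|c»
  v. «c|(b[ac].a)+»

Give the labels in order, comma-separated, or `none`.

i → no match
ii → no match
iii → match
iv → match
v → match

iii, iv, v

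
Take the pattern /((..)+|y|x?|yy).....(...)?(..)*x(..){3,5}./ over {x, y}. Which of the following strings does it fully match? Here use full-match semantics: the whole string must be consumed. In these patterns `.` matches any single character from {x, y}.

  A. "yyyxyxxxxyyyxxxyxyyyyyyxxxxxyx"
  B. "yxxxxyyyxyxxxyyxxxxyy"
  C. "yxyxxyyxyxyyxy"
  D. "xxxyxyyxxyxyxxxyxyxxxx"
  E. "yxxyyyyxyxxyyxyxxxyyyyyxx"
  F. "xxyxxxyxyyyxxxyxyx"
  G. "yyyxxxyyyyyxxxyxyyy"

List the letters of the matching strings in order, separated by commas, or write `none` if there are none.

B, D, E, G

A → no match
B → match
C → no match
D → match
E → match
F → no match
G → match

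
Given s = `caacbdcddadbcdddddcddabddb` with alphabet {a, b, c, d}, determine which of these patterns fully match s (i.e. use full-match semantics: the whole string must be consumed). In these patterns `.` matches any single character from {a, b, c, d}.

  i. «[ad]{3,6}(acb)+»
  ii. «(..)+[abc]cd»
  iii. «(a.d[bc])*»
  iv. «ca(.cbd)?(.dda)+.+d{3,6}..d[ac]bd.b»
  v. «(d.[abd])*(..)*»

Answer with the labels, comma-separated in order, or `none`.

iv, v

i → no match — must end with `acb`
ii → no match — must end with `cd`
iii → no match
iv → match
v → match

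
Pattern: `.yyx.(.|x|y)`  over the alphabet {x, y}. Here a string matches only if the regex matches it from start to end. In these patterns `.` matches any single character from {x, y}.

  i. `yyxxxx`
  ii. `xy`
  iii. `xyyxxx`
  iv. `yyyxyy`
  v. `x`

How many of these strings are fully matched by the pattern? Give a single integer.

2

i. `yyxxxx` → no match
ii. `xy` → no match
iii. `xyyxxx` → match
iv. `yyyxyy` → match
v. `x` → no match
Total matched: 2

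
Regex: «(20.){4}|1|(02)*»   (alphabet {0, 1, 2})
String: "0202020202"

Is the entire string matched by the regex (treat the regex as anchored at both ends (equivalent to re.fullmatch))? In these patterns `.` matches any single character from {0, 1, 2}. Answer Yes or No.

Yes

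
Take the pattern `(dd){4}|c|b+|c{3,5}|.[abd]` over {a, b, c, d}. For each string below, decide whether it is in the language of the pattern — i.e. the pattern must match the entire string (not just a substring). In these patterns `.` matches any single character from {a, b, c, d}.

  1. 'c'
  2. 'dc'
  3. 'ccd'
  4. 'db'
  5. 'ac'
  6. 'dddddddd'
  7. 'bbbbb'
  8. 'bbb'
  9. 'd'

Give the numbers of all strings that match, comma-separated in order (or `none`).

1, 4, 6, 7, 8

1 → match
2 → no match
3 → no match
4 → match
5 → no match
6 → match
7 → match
8 → match
9 → no match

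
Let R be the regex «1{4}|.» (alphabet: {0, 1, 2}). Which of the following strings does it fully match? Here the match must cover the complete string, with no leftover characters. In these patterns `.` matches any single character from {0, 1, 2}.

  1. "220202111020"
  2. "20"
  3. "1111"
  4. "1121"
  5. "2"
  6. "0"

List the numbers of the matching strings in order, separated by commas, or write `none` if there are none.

3, 5, 6

1. "220202111020" → no match
2. "20" → no match
3. "1111" → match
4. "1121" → no match
5. "2" → match
6. "0" → match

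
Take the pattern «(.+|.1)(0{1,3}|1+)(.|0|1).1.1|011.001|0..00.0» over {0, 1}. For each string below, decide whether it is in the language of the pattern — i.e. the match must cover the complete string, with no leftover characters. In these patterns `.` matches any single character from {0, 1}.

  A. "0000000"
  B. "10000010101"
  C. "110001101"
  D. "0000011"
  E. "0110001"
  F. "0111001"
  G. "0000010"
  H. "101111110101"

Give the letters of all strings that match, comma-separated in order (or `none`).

A, B, C, E, F, G, H

A → match
B → match
C → match
D → no match
E → match
F → match
G → match
H → match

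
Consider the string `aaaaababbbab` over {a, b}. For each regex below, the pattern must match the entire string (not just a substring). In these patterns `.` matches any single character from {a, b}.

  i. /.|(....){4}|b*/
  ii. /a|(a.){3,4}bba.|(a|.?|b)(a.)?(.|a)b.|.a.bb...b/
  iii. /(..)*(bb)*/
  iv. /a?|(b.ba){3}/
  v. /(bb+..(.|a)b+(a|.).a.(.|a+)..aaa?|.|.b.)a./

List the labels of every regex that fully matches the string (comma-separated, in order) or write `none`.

i → no match
ii → match
iii → match
iv → no match
v → no match

ii, iii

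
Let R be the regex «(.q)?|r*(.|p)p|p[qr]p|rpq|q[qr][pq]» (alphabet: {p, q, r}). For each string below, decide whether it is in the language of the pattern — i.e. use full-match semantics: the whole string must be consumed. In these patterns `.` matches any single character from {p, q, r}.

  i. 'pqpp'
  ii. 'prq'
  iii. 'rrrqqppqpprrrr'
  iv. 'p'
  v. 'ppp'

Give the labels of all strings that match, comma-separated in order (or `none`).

i → no match
ii → no match
iii → no match
iv → no match
v → no match

none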